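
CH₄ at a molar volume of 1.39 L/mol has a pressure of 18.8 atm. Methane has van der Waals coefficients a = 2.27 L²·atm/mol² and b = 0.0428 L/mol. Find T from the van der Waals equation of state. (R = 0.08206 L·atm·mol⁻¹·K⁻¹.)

T = (P + a/V_m²)(V_m − b)/R
P + a/V_m² = 18.8 + 2.27/(1.39)² = 19.975 atm
V_m − b = 1.39 − 0.0428 = 1.3472 L/mol
T = (19.975)(1.3472)/0.08206 = 327.9 K

T ≈ 327.9 K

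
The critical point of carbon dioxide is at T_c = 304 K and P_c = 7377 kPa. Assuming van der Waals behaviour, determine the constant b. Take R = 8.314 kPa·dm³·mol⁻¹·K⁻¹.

From T_c = 8a/(27Rb) and P_c = a/(27b²): b = R T_c/(8 P_c).
b = (8.314)(304)/(8×7377) = 2527.5/59016 = 0.04283 dm³/mol

b ≈ 0.04283 dm³/mol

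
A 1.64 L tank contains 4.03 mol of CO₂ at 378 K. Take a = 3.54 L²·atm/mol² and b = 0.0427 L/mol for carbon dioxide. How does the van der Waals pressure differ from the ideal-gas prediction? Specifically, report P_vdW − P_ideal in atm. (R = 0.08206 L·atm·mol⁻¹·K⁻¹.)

ΔP ≈ -12.44 atm

Ideal: P_ideal = nRT/V = (4.03)(0.08206)(378)/1.64 = 76.2227 atm
vdW: P = nRT/(V − nb) − a n²/V² = 125.005/1.46792 − 57.4928/2.68960 = 85.1579 − 21.3760 = 63.7819 atm
ΔP = 63.7819 − 76.2227 = -12.44 atm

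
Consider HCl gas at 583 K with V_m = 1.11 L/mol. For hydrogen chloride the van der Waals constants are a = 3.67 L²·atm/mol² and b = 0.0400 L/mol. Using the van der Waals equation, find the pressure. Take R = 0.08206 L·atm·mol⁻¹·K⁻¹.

P = RT/(V_m − b) − a/V_m²
RT/(V_m − b) = (0.08206)(583)/(1.11 − 0.0400) = 47.841/1.0700 = 44.711 atm
a/V_m² = 3.67/(1.11)² = 2.9787 atm
P = 44.711 − 2.9787 = 41.73 atm

P ≈ 41.73 atm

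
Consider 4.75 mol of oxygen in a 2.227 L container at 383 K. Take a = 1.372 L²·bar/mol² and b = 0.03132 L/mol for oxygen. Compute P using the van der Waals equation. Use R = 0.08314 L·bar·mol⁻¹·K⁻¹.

P = nRT/(V − nb) − a n²/V²
nRT/(V − nb) = (4.75)(0.08314)(383)/(2.227 − 4.75×0.03132) = 151.25/2.0782 = 72.779 bar
a n²/V² = (1.372)(4.75)²/(2.227)² = 6.2417 bar
P = 72.779 − 6.2417 = 66.54 bar

P ≈ 66.54 bar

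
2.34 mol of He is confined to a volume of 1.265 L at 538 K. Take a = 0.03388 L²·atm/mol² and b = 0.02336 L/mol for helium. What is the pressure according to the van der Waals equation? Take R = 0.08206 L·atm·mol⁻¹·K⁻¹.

P = nRT/(V − nb) − a n²/V²
nRT/(V − nb) = (2.34)(0.08206)(538)/(1.265 − 2.34×0.02336) = 103.31/1.2103 = 85.359 atm
a n²/V² = (0.03388)(2.34)²/(1.265)² = 0.11593 atm
P = 85.359 − 0.11593 = 85.24 atm

P ≈ 85.24 atm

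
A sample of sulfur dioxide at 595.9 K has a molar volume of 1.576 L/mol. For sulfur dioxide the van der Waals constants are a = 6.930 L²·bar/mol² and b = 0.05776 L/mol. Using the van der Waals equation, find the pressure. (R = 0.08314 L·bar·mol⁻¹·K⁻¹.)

P ≈ 29.84 bar

P = RT/(V_m − b) − a/V_m²
RT/(V_m − b) = (0.08314)(595.9)/(1.576 − 0.05776) = 49.543/1.5182 = 32.633 bar
a/V_m² = 6.930/(1.576)² = 2.7901 bar
P = 32.633 − 2.7901 = 29.84 bar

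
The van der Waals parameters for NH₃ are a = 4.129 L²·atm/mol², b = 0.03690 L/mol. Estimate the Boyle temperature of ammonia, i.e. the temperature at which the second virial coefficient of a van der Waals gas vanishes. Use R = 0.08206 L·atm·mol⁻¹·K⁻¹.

For a van der Waals gas the second virial coefficient B₂ = b − a/(RT) vanishes at T_B = a/(Rb).
T_B = 4.129/(0.08206×0.03690) = 4.129/0.0030280 = 1364 K

T_B ≈ 1364 K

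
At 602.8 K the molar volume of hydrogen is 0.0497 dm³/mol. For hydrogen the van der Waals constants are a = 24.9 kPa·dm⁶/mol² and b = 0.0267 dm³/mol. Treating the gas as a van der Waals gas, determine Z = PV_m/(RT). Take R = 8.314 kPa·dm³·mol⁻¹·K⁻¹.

P = RT/(V_m − b) − a/V_m² = (8.314)(602.8)/(0.0497 − 0.0267) − 24.9/(0.0497)²
  = 5011.7/0.023000 − 10081 = 217900 − 10081 = 207819 kPa
Z = PV_m/(RT) = (207819)(0.0497)/((8.314)(602.8)) = 10329/5011.7 = 2.061

Z ≈ 2.061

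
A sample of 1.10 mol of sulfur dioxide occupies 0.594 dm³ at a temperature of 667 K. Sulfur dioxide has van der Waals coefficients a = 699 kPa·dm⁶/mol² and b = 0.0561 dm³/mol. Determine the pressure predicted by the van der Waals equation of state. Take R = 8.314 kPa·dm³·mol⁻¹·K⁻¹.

P = nRT/(V − nb) − a n²/V²
nRT/(V − nb) = (1.10)(8.314)(667)/(0.594 − 1.10×0.0561) = 6100.0/0.53229 = 11460 kPa
a n²/V² = (699)(1.10)²/(0.594)² = 2397.1 kPa
P = 11460 − 2397.1 = 9063 kPa

P ≈ 9063 kPa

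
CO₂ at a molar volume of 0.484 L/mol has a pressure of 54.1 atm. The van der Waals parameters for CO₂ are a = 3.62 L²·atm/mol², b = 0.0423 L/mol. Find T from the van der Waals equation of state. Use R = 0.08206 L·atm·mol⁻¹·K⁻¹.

T = (P + a/V_m²)(V_m − b)/R
P + a/V_m² = 54.1 + 3.62/(0.484)² = 69.553 atm
V_m − b = 0.484 − 0.0423 = 0.44170 L/mol
T = (69.553)(0.44170)/0.08206 = 374.4 K

T ≈ 374.4 K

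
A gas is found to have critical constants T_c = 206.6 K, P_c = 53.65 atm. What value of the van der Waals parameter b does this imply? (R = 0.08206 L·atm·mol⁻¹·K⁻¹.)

From T_c = 8a/(27Rb) and P_c = a/(27b²): b = R T_c/(8 P_c).
b = (0.08206)(206.6)/(8×53.65) = 16.954/429.20 = 0.03950 L/mol

b ≈ 0.03950 L/mol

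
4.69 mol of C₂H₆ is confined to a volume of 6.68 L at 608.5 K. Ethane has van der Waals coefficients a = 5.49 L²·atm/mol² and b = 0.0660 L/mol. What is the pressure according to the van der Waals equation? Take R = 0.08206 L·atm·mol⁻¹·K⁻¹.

P = nRT/(V − nb) − a n²/V²
nRT/(V − nb) = (4.69)(0.08206)(608.5)/(6.68 − 4.69×0.0660) = 234.19/6.3705 = 36.762 atm
a n²/V² = (5.49)(4.69)²/(6.68)² = 2.7062 atm
P = 36.762 − 2.7062 = 34.06 atm

P ≈ 34.06 atm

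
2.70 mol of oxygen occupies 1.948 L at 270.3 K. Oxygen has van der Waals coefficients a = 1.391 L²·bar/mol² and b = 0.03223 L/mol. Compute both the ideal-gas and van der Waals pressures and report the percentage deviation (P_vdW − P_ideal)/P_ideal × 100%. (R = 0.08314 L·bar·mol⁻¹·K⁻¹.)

Ideal: P_ideal = nRT/V = (2.70)(0.08314)(270.3)/1.948 = 31.1481 bar
vdW: P = nRT/(V − nb) − a n²/V² = 60.6764/1.86098 − 10.1404/3.79470 = 32.6045 − 2.67225 = 29.9323 bar
% deviation = (29.9323 − 31.1481)/31.1481 × 100% = -3.90%

-3.90 %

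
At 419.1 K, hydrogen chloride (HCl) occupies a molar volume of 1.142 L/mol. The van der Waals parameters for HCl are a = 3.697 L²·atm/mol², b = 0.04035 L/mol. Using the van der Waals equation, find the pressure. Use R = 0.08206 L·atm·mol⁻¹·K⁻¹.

P = RT/(V_m − b) − a/V_m²
RT/(V_m − b) = (0.08206)(419.1)/(1.142 − 0.04035) = 34.391/1.1017 = 31.216 atm
a/V_m² = 3.697/(1.142)² = 2.8348 atm
P = 31.216 − 2.8348 = 28.38 atm

P ≈ 28.38 atm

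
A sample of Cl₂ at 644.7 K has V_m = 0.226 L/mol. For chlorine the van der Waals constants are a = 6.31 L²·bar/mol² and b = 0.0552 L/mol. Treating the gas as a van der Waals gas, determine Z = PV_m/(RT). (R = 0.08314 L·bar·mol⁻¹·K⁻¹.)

P = RT/(V_m − b) − a/V_m² = (0.08314)(644.7)/(0.226 − 0.0552) − 6.31/(0.226)²
  = 53.600/0.17080 − 123.54 = 313.82 − 123.54 = 190.28 bar
Z = PV_m/(RT) = (190.28)(0.226)/((0.08314)(644.7)) = 43.003/53.600 = 0.8023

Z ≈ 0.8023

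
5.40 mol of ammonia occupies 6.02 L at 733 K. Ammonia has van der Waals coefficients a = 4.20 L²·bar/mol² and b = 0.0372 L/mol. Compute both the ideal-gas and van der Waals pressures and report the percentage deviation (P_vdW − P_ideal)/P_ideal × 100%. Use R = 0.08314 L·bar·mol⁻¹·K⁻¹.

Ideal: P_ideal = nRT/V = (5.40)(0.08314)(733)/6.02 = 54.6652 bar
vdW: P = nRT/(V − nb) − a n²/V² = 329.085/5.81912 − 122.472/36.2404 = 56.5524 − 3.37943 = 53.1730 bar
% deviation = (53.1730 − 54.6652)/54.6652 × 100% = -2.73%

-2.73 %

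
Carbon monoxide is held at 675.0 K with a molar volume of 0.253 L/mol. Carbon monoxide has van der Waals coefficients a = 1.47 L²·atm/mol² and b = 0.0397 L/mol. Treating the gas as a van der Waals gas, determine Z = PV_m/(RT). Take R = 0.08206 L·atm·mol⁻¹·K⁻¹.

P = RT/(V_m − b) − a/V_m² = (0.08206)(675.0)/(0.253 − 0.0397) − 1.47/(0.253)²
  = 55.391/0.21330 − 22.966 = 259.69 − 22.966 = 236.72 atm
Z = PV_m/(RT) = (236.72)(0.253)/((0.08206)(675.0)) = 59.890/55.391 = 1.081

Z ≈ 1.081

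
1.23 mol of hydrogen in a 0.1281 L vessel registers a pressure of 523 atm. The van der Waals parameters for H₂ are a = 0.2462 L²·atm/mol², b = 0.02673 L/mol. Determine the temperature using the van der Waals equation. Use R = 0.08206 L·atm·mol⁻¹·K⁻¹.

T ≈ 514.8 K

T = (P + a n²/V²)(V − nb)/(nR)
P + a n²/V² = 523 + (0.2462)(1.23)²/(0.1281)² = 545.70 atm
V − nb = 0.1281 − (1.23)(0.02673) = 0.095222 L
T = (545.70)(0.095222)/((1.23)(0.08206)) = 514.8 K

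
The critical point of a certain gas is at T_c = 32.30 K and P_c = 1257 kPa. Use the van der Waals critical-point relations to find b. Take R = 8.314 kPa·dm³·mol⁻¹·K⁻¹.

b ≈ 0.02670 dm³/mol

From T_c = 8a/(27Rb) and P_c = a/(27b²): b = R T_c/(8 P_c).
b = (8.314)(32.30)/(8×1257) = 268.54/10056 = 0.02670 dm³/mol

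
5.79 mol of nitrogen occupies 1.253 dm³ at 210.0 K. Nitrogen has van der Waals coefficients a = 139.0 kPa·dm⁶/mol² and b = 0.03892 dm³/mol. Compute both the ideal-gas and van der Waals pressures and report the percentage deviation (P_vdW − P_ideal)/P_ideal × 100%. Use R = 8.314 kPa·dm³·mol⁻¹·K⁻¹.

-14.86 %

Ideal: P_ideal = nRT/V = (5.79)(8.314)(210.0)/1.253 = 8067.83 kPa
vdW: P = nRT/(V − nb) − a n²/V² = 10109.0/1.02765 − 4659.85/1.57001 = 9837.01 − 2968.04 = 6868.97 kPa
% deviation = (6868.97 − 8067.83)/8067.83 × 100% = -14.86%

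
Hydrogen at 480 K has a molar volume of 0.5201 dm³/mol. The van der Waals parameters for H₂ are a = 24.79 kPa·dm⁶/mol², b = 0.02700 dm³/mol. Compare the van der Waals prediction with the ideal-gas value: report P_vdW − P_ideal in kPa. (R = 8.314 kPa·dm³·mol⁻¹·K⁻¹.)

Ideal: P_ideal = RT/V_m = (8.314)(480)/0.5201 = 7672.99 kPa
vdW: P = RT/(V_m − b) − a/V_m² = 3990.72/0.493100 − 24.79/0.270504 = 8093.13 − 91.6437 = 8001.49 kPa
ΔP = 8001.49 − 7672.99 = 328.5 kPa

ΔP ≈ 328.5 kPa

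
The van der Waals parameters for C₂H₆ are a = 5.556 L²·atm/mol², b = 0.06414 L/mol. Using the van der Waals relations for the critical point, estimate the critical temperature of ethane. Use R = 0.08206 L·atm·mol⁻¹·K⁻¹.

For a van der Waals gas, T_c = 8a/(27Rb).
T_c = 8×5.556/(27×0.08206×0.06414) = 44.448/0.14211 = 312.8 K

T_c ≈ 312.8 K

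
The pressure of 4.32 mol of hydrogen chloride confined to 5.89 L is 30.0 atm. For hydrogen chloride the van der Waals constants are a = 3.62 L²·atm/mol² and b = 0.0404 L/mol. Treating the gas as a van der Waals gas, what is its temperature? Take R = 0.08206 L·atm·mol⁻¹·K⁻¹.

T = (P + a n²/V²)(V − nb)/(nR)
P + a n²/V² = 30.0 + (3.62)(4.32)²/(5.89)² = 31.947 atm
V − nb = 5.89 − (4.32)(0.0404) = 5.7155 L
T = (31.947)(5.7155)/((4.32)(0.08206)) = 515.1 K

T ≈ 515.1 K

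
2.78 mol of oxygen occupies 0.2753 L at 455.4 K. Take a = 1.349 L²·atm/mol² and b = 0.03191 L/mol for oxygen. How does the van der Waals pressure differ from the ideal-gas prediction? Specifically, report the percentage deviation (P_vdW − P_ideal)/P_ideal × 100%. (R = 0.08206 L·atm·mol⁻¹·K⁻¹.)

Ideal: P_ideal = nRT/V = (2.78)(0.08206)(455.4)/0.2753 = 377.366 atm
vdW: P = nRT/(V − nb) − a n²/V² = 103.889/0.186590 − 10.4256/0.0757901 = 556.777 − 137.559 = 419.218 atm
% deviation = (419.218 − 377.366)/377.366 × 100% = 11.09%

11.09 %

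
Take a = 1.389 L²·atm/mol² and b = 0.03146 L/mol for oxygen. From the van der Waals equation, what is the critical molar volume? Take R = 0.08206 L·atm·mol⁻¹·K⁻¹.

V_m,c ≈ 0.09438 L/mol

For a van der Waals gas, V_m,c = 3b.
V_m,c = 3×0.03146 = 0.09438 L/mol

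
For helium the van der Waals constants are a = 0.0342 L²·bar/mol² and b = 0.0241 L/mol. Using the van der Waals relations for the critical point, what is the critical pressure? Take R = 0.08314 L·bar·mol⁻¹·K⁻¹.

P_c ≈ 2.181 bar

For a van der Waals gas, P_c = a/(27b²).
P_c = 0.0342/(27×(0.0241)²) = 0.0342/0.015682 = 2.181 bar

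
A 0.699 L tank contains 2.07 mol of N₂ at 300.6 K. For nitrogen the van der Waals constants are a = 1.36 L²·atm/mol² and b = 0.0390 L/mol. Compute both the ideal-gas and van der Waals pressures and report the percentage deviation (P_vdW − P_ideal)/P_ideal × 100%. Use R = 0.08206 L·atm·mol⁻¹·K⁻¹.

Ideal: P_ideal = nRT/V = (2.07)(0.08206)(300.6)/0.699 = 73.0489 atm
vdW: P = nRT/(V − nb) − a n²/V² = 51.0612/0.618270 − 5.82746/0.488601 = 82.5872 − 11.9268 = 70.6604 atm
% deviation = (70.6604 − 73.0489)/73.0489 × 100% = -3.27%

-3.27 %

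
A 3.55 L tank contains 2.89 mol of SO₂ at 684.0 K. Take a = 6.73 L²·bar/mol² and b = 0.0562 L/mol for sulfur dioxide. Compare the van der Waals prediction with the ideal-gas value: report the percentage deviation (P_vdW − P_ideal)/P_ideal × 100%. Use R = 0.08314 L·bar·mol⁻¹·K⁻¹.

Ideal: P_ideal = nRT/V = (2.89)(0.08314)(684.0)/3.55 = 46.2952 bar
vdW: P = nRT/(V − nb) − a n²/V² = 164.348/3.38758 − 56.2096/12.6025 = 48.5149 − 4.46019 = 44.0547 bar
% deviation = (44.0547 − 46.2952)/46.2952 × 100% = -4.84%

-4.84 %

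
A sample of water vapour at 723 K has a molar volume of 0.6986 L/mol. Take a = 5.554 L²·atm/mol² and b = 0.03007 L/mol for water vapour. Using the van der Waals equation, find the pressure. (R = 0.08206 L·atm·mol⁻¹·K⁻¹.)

P = RT/(V_m − b) − a/V_m²
RT/(V_m − b) = (0.08206)(723)/(0.6986 − 0.03007) = 59.329/0.66853 = 88.745 atm
a/V_m² = 5.554/(0.6986)² = 11.380 atm
P = 88.745 − 11.380 = 77.37 atm

P ≈ 77.37 atm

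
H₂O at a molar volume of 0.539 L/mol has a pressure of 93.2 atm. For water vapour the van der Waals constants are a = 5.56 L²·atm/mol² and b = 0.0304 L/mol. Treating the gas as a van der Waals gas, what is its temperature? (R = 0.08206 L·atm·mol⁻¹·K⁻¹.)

T ≈ 696.3 K

T = (P + a/V_m²)(V_m − b)/R
P + a/V_m² = 93.2 + 5.56/(0.539)² = 112.34 atm
V_m − b = 0.539 − 0.0304 = 0.50860 L/mol
T = (112.34)(0.50860)/0.08206 = 696.3 K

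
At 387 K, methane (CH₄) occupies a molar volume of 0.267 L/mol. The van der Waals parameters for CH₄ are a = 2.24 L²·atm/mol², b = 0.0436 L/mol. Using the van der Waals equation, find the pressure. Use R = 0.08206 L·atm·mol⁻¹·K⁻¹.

P = RT/(V_m − b) − a/V_m²
RT/(V_m − b) = (0.08206)(387)/(0.267 − 0.0436) = 31.757/0.22340 = 142.15 atm
a/V_m² = 2.24/(0.267)² = 31.421 atm
P = 142.15 − 31.421 = 110.7 atm

P ≈ 110.7 atm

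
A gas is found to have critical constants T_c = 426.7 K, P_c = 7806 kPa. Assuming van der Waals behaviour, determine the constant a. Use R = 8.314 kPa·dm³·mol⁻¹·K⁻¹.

From T_c = 8a/(27Rb) and P_c = a/(27b²): a = 27 R² T_c²/(64 P_c).
a = 27×(8.314)²×(426.7)²/(64×7806) = 339804472/499584 = 680.2 kPa·dm⁶/mol²

a ≈ 680.2 kPa·dm⁶/mol²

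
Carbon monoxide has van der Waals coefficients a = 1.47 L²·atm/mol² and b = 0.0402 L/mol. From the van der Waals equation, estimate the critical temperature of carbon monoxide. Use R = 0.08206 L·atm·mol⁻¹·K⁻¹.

T_c ≈ 132.0 K

For a van der Waals gas, T_c = 8a/(27Rb).
T_c = 8×1.47/(27×0.08206×0.0402) = 11.760/0.089068 = 132.0 K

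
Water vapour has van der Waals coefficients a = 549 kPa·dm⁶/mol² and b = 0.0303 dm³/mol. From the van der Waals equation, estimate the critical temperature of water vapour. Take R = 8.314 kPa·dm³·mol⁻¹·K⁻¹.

T_c ≈ 645.7 K

For a van der Waals gas, T_c = 8a/(27Rb).
T_c = 8×549/(27×8.314×0.0303) = 4392.0/6.8017 = 645.7 K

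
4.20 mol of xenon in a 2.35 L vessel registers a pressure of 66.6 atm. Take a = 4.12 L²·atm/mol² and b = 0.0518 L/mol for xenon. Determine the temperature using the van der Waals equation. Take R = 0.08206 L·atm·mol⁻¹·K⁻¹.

T = (P + a n²/V²)(V − nb)/(nR)
P + a n²/V² = 66.6 + (4.12)(4.20)²/(2.35)² = 79.760 atm
V − nb = 2.35 − (4.20)(0.0518) = 2.1324 L
T = (79.760)(2.1324)/((4.20)(0.08206)) = 493.5 K

T ≈ 493.5 K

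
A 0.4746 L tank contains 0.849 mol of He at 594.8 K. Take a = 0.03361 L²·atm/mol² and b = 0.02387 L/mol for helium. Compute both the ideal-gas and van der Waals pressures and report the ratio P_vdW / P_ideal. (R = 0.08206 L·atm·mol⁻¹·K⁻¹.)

Ideal: P_ideal = nRT/V = (0.849)(0.08206)(594.8)/0.4746 = 87.3137 atm
vdW: P = nRT/(V − nb) − a n²/V² = 41.4391/0.454334 − 0.0242261/0.225245 = 91.2085 − 0.107554 = 91.1009 atm
Ratio = 91.1009/87.3137 = 1.043

P_vdW / P_ideal ≈ 1.043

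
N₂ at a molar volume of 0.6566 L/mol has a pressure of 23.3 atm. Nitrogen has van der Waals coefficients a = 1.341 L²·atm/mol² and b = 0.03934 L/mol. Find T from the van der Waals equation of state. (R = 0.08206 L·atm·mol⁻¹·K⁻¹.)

T ≈ 198.7 K

T = (P + a/V_m²)(V_m − b)/R
P + a/V_m² = 23.3 + 1.341/(0.6566)² = 26.410 atm
V_m − b = 0.6566 − 0.03934 = 0.61726 L/mol
T = (26.410)(0.61726)/0.08206 = 198.7 K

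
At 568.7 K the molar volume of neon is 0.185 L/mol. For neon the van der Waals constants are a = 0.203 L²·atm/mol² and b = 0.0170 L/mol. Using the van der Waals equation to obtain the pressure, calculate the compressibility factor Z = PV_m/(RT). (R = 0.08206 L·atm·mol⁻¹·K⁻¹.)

P = RT/(V_m − b) − a/V_m² = (0.08206)(568.7)/(0.185 − 0.0170) − 0.203/(0.185)²
  = 46.668/0.16800 − 5.9313 = 277.79 − 5.9313 = 271.86 atm
Z = PV_m/(RT) = (271.86)(0.185)/((0.08206)(568.7)) = 50.294/46.668 = 1.078

Z ≈ 1.078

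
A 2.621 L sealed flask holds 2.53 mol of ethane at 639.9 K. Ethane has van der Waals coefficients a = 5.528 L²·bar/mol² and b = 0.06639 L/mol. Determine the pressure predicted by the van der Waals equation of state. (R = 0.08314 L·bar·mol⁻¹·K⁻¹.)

P ≈ 49.72 bar

P = nRT/(V − nb) − a n²/V²
nRT/(V − nb) = (2.53)(0.08314)(639.9)/(2.621 − 2.53×0.06639) = 134.60/2.4530 = 54.872 bar
a n²/V² = (5.528)(2.53)²/(2.621)² = 5.1508 bar
P = 54.872 − 5.1508 = 49.72 bar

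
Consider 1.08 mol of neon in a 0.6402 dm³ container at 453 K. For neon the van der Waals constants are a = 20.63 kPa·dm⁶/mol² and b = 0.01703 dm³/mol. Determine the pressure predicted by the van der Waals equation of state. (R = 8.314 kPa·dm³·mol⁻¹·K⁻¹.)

P = nRT/(V − nb) − a n²/V²
nRT/(V − nb) = (1.08)(8.314)(453)/(0.6402 − 1.08×0.01703) = 4067.5/0.62181 = 6541.4 kPa
a n²/V² = (20.63)(1.08)²/(0.6402)² = 58.710 kPa
P = 6541.4 − 58.710 = 6483 kPa

P ≈ 6483 kPa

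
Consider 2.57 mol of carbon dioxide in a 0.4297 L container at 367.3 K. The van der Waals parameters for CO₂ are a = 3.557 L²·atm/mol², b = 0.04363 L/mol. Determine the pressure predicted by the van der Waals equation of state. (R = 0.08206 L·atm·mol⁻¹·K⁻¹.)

P ≈ 116.7 atm

P = nRT/(V − nb) − a n²/V²
nRT/(V − nb) = (2.57)(0.08206)(367.3)/(0.4297 − 2.57×0.04363) = 77.461/0.31757 = 243.92 atm
a n²/V² = (3.557)(2.57)²/(0.4297)² = 127.24 atm
P = 243.92 − 127.24 = 116.7 atm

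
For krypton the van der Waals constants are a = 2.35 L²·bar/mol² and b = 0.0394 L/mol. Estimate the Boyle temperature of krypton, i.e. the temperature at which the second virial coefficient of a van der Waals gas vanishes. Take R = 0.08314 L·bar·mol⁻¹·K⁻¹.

T_B ≈ 717.4 K

For a van der Waals gas the second virial coefficient B₂ = b − a/(RT) vanishes at T_B = a/(Rb).
T_B = 2.35/(0.08314×0.0394) = 2.35/0.0032757 = 717.4 K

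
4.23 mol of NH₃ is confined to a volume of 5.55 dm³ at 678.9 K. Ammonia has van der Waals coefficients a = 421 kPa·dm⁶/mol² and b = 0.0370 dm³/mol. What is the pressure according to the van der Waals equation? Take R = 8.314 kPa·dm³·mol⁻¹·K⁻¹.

P ≈ 4182 kPa

P = nRT/(V − nb) − a n²/V²
nRT/(V − nb) = (4.23)(8.314)(678.9)/(5.55 − 4.23×0.0370) = 23876/5.3935 = 4426.8 kPa
a n²/V² = (421)(4.23)²/(5.55)² = 244.56 kPa
P = 4426.8 − 244.56 = 4182 kPa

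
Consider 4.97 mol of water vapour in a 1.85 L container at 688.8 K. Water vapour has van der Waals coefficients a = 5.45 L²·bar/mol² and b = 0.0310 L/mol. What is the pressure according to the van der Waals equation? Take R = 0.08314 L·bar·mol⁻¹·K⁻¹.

P ≈ 128.5 bar

P = nRT/(V − nb) − a n²/V²
nRT/(V − nb) = (4.97)(0.08314)(688.8)/(1.85 − 4.97×0.0310) = 284.62/1.6959 = 167.83 bar
a n²/V² = (5.45)(4.97)²/(1.85)² = 39.334 bar
P = 167.83 − 39.334 = 128.5 bar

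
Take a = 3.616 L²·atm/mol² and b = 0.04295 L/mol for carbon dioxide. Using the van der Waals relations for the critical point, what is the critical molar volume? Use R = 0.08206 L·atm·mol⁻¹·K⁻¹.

V_m,c ≈ 0.1289 L/mol

For a van der Waals gas, V_m,c = 3b.
V_m,c = 3×0.04295 = 0.1289 L/mol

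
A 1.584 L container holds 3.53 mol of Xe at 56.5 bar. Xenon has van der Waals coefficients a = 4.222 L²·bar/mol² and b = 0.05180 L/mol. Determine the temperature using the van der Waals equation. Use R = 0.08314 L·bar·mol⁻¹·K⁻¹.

T = (P + a n²/V²)(V − nb)/(nR)
P + a n²/V² = 56.5 + (4.222)(3.53)²/(1.584)² = 77.468 bar
V − nb = 1.584 − (3.53)(0.05180) = 1.4011 L
T = (77.468)(1.4011)/((3.53)(0.08314)) = 369.8 K

T ≈ 369.8 K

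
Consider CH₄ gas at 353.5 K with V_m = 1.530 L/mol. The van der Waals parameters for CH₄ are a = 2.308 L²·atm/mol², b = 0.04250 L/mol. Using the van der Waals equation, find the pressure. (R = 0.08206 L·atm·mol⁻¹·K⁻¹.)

P = RT/(V_m − b) − a/V_m²
RT/(V_m − b) = (0.08206)(353.5)/(1.530 − 0.04250) = 29.008/1.4875 = 19.501 atm
a/V_m² = 2.308/(1.530)² = 0.98595 atm
P = 19.501 − 0.98595 = 18.52 atm

P ≈ 18.52 atm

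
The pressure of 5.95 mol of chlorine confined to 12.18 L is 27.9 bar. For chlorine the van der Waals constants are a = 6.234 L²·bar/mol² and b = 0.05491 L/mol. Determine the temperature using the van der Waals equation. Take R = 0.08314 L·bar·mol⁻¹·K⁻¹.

T ≈ 704.2 K

T = (P + a n²/V²)(V − nb)/(nR)
P + a n²/V² = 27.9 + (6.234)(5.95)²/(12.18)² = 29.388 bar
V − nb = 12.18 − (5.95)(0.05491) = 11.853 L
T = (29.388)(11.853)/((5.95)(0.08314)) = 704.2 K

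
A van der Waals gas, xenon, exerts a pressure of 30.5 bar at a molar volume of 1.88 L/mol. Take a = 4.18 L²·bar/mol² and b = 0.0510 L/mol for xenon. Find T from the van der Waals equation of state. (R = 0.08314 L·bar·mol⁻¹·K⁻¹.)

T ≈ 697.0 K

T = (P + a/V_m²)(V_m − b)/R
P + a/V_m² = 30.5 + 4.18/(1.88)² = 31.683 bar
V_m − b = 1.88 − 0.0510 = 1.8290 L/mol
T = (31.683)(1.8290)/0.08314 = 697.0 K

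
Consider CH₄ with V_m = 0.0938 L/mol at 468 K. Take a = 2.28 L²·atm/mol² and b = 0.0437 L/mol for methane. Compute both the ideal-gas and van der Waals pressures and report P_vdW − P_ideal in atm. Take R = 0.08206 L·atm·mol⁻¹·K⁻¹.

ΔP ≈ 97.99 atm

Ideal: P_ideal = RT/V_m = (0.08206)(468)/0.0938 = 409.425 atm
vdW: P = RT/(V_m − b) − a/V_m² = 38.4041/0.0501000 − 2.28/0.00879844 = 766.549 − 259.137 = 507.412 atm
ΔP = 507.412 − 409.425 = 97.99 atm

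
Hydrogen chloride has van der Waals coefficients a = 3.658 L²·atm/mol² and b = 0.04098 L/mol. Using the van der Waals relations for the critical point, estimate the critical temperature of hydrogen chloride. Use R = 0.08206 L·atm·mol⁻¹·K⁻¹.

T_c ≈ 322.3 K

For a van der Waals gas, T_c = 8a/(27Rb).
T_c = 8×3.658/(27×0.08206×0.04098) = 29.264/0.090796 = 322.3 K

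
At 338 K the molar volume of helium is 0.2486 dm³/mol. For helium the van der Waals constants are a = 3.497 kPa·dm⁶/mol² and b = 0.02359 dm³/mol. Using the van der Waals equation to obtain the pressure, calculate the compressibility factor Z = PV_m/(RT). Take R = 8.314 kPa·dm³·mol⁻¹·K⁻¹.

P = RT/(V_m − b) − a/V_m² = (8.314)(338)/(0.2486 − 0.02359) − 3.497/(0.2486)²
  = 2810.1/0.22501 − 56.584 = 12489 − 56.584 = 12432 kPa
Z = PV_m/(RT) = (12432)(0.2486)/((8.314)(338)) = 3090.6/2810.1 = 1.100

Z ≈ 1.100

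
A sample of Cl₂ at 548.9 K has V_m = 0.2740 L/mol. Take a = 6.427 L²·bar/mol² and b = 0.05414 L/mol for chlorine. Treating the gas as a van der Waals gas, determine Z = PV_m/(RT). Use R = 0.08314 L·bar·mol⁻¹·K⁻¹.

P = RT/(V_m − b) − a/V_m² = (0.08314)(548.9)/(0.2740 − 0.05414) − 6.427/(0.2740)²
  = 45.636/0.21986 − 85.607 = 207.57 − 85.607 = 121.96 bar
Z = PV_m/(RT) = (121.96)(0.2740)/((0.08314)(548.9)) = 33.417/45.636 = 0.7323

Z ≈ 0.7323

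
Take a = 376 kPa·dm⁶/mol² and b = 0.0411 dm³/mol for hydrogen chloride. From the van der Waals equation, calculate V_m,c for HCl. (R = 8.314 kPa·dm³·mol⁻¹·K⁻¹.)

V_m,c ≈ 0.1233 dm³/mol

For a van der Waals gas, V_m,c = 3b.
V_m,c = 3×0.0411 = 0.1233 dm³/mol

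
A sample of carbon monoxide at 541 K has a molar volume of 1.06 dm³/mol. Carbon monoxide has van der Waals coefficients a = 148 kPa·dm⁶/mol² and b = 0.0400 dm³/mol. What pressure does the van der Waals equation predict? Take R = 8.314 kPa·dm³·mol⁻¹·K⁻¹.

P = RT/(V_m − b) − a/V_m²
RT/(V_m − b) = (8.314)(541)/(1.06 − 0.0400) = 4497.9/1.0200 = 4409.7 kPa
a/V_m² = 148/(1.06)² = 131.72 kPa
P = 4409.7 − 131.72 = 4278 kPa

P ≈ 4278 kPa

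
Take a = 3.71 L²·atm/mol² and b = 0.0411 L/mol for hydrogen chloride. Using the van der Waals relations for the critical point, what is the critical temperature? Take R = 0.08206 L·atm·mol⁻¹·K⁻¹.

For a van der Waals gas, T_c = 8a/(27Rb).
T_c = 8×3.71/(27×0.08206×0.0411) = 29.680/0.091062 = 325.9 K

T_c ≈ 325.9 K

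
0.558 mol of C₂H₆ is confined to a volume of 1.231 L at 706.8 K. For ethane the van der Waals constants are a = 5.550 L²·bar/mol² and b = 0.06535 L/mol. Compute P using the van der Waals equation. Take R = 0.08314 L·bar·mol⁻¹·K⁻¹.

P ≈ 26.31 bar

P = nRT/(V − nb) − a n²/V²
nRT/(V − nb) = (0.558)(0.08314)(706.8)/(1.231 − 0.558×0.06535) = 32.790/1.1945 = 27.451 bar
a n²/V² = (5.550)(0.558)²/(1.231)² = 1.1404 bar
P = 27.451 − 1.1404 = 26.31 bar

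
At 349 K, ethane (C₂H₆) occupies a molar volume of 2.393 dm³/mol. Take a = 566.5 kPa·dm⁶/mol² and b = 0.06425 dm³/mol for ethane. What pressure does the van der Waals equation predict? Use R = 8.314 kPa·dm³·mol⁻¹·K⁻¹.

P = RT/(V_m − b) − a/V_m²
RT/(V_m − b) = (8.314)(349)/(2.393 − 0.06425) = 2901.6/2.3288 = 1246.0 kPa
a/V_m² = 566.5/(2.393)² = 98.927 kPa
P = 1246.0 − 98.927 = 1147 kPa

P ≈ 1147 kPa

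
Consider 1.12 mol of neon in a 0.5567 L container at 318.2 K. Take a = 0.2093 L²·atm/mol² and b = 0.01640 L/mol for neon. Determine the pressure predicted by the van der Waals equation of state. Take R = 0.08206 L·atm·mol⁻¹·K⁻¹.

P = nRT/(V − nb) − a n²/V²
nRT/(V − nb) = (1.12)(0.08206)(318.2)/(0.5567 − 1.12×0.01640) = 29.245/0.53833 = 54.325 atm
a n²/V² = (0.2093)(1.12)²/(0.5567)² = 0.84715 atm
P = 54.325 − 0.84715 = 53.48 atm

P ≈ 53.48 atm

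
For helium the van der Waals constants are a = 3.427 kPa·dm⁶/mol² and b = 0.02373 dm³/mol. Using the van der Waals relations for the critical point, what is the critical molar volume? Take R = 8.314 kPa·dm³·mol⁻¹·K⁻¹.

For a van der Waals gas, V_m,c = 3b.
V_m,c = 3×0.02373 = 0.07119 dm³/mol

V_m,c ≈ 0.07119 dm³/mol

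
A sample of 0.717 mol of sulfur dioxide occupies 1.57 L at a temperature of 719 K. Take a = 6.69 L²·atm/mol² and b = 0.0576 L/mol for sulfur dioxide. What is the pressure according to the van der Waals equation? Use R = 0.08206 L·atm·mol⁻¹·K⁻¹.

P = nRT/(V − nb) − a n²/V²
nRT/(V − nb) = (0.717)(0.08206)(719)/(1.57 − 0.717×0.0576) = 42.304/1.5287 = 27.673 atm
a n²/V² = (6.69)(0.717)²/(1.57)² = 1.3953 atm
P = 27.673 − 1.3953 = 26.28 atm

P ≈ 26.28 atm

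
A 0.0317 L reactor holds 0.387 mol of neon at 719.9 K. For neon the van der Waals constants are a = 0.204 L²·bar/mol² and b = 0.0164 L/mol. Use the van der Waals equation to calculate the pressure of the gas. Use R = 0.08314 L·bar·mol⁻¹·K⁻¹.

P ≈ 883.2 bar

P = nRT/(V − nb) − a n²/V²
nRT/(V − nb) = (0.387)(0.08314)(719.9)/(0.0317 − 0.387×0.0164) = 23.163/0.025353 = 913.62 bar
a n²/V² = (0.204)(0.387)²/(0.0317)² = 30.404 bar
P = 913.62 − 30.404 = 883.2 bar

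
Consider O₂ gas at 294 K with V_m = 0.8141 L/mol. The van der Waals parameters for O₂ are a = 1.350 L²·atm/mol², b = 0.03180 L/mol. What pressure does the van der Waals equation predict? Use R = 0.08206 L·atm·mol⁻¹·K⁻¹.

P = RT/(V_m − b) − a/V_m²
RT/(V_m − b) = (0.08206)(294)/(0.8141 − 0.03180) = 24.126/0.78230 = 30.840 atm
a/V_m² = 1.350/(0.8141)² = 2.0369 atm
P = 30.840 − 2.0369 = 28.80 atm

P ≈ 28.80 atm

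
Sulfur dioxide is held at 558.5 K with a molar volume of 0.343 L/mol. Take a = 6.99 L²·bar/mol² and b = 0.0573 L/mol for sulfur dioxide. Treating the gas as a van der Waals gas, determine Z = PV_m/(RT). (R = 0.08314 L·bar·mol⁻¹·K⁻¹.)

P = RT/(V_m − b) − a/V_m² = (0.08314)(558.5)/(0.343 − 0.0573) − 6.99/(0.343)²
  = 46.434/0.28570 − 59.414 = 162.53 − 59.414 = 103.12 bar
Z = PV_m/(RT) = (103.12)(0.343)/((0.08314)(558.5)) = 35.370/46.434 = 0.7617

Z ≈ 0.7617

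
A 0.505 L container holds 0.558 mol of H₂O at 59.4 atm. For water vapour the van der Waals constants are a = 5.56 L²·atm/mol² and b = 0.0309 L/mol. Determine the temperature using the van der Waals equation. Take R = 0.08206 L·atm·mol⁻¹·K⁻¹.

T ≈ 705.0 K

T = (P + a n²/V²)(V − nb)/(nR)
P + a n²/V² = 59.4 + (5.56)(0.558)²/(0.505)² = 66.188 atm
V − nb = 0.505 − (0.558)(0.0309) = 0.48776 L
T = (66.188)(0.48776)/((0.558)(0.08206)) = 705.0 K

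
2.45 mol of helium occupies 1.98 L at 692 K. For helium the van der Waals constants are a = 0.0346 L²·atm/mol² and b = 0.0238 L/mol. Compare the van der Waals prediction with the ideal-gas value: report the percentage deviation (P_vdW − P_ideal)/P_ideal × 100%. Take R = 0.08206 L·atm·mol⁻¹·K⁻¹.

Ideal: P_ideal = nRT/V = (2.45)(0.08206)(692)/1.98 = 70.2649 atm
vdW: P = nRT/(V − nb) − a n²/V² = 139.125/1.92169 − 0.207687/3.92040 = 72.3972 − 0.0529760 = 72.3442 atm
% deviation = (72.3442 − 70.2649)/70.2649 × 100% = 2.96%

2.96 %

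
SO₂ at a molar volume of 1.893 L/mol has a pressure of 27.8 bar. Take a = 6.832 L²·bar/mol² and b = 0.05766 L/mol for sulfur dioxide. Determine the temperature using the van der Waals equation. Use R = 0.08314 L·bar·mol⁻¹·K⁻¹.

T ≈ 655.8 K

T = (P + a/V_m²)(V_m − b)/R
P + a/V_m² = 27.8 + 6.832/(1.893)² = 29.707 bar
V_m − b = 1.893 − 0.05766 = 1.8353 L/mol
T = (29.707)(1.8353)/0.08314 = 655.8 K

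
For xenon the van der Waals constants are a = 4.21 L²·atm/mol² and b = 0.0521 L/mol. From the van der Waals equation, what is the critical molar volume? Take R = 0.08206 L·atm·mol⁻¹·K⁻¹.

For a van der Waals gas, V_m,c = 3b.
V_m,c = 3×0.0521 = 0.1563 L/mol

V_m,c ≈ 0.1563 L/mol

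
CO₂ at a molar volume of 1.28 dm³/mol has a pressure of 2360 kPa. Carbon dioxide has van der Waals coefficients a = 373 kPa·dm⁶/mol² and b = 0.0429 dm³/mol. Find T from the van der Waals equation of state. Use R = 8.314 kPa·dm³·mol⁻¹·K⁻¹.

T = (P + a/V_m²)(V_m − b)/R
P + a/V_m² = 2360 + 373/(1.28)² = 2587.7 kPa
V_m − b = 1.28 − 0.0429 = 1.2371 dm³/mol
T = (2587.7)(1.2371)/8.314 = 385.0 K

T ≈ 385.0 K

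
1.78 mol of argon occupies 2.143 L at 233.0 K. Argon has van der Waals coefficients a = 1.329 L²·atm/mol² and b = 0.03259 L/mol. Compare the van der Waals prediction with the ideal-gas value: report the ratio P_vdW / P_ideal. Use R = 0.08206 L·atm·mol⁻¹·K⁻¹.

Ideal: P_ideal = nRT/V = (1.78)(0.08206)(233.0)/2.143 = 15.8813 atm
vdW: P = nRT/(V − nb) − a n²/V² = 34.0336/2.08499 − 4.21080/4.59245 = 16.3231 − 0.916896 = 15.4062 atm
Ratio = 15.4062/15.8813 = 0.9701

P_vdW / P_ideal ≈ 0.9701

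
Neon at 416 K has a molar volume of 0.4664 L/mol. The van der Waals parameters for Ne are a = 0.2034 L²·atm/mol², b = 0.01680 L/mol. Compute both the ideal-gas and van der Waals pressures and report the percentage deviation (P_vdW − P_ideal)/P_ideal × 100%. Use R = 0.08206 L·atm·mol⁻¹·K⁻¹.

2.46 %

Ideal: P_ideal = RT/V_m = (0.08206)(416)/0.4664 = 73.1925 atm
vdW: P = RT/(V_m − b) − a/V_m² = 34.1370/0.449600 − 0.2034/0.217529 = 75.9275 − 0.935048 = 74.9925 atm
% deviation = (74.9925 − 73.1925)/73.1925 × 100% = 2.46%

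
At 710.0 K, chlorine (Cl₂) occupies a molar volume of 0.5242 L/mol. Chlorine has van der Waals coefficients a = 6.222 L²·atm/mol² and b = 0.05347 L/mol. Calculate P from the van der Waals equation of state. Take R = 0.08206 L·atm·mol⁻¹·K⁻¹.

P = RT/(V_m − b) − a/V_m²
RT/(V_m − b) = (0.08206)(710.0)/(0.5242 − 0.05347) = 58.263/0.47073 = 123.77 atm
a/V_m² = 6.222/(0.5242)² = 22.643 atm
P = 123.77 − 22.643 = 101.1 atm

P ≈ 101.1 atm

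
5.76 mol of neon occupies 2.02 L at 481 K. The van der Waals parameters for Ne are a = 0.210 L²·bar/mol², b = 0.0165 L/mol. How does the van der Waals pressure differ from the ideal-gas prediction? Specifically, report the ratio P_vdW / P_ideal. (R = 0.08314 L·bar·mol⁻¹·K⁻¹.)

P_vdW / P_ideal ≈ 1.034

Ideal: P_ideal = nRT/V = (5.76)(0.08314)(481)/2.02 = 114.032 bar
vdW: P = nRT/(V − nb) − a n²/V² = 230.344/1.92496 − 6.96730/4.08040 = 119.662 − 1.70750 = 117.955 bar
Ratio = 117.955/114.032 = 1.034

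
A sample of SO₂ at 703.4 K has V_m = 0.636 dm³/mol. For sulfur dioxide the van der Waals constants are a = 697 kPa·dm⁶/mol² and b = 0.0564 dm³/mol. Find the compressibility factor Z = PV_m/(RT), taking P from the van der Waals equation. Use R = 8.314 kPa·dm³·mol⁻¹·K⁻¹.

P = RT/(V_m − b) − a/V_m² = (8.314)(703.4)/(0.636 − 0.0564) − 697/(0.636)²
  = 5848.1/0.57960 − 1723.1 = 10090 − 1723.1 = 8367 kPa
Z = PV_m/(RT) = (8367)(0.636)/((8.314)(703.4)) = 5321.4/5848.1 = 0.9099

Z ≈ 0.9099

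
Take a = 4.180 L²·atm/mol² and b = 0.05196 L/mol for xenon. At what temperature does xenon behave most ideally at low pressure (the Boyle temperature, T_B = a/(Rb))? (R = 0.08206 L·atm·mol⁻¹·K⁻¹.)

For a van der Waals gas the second virial coefficient B₂ = b − a/(RT) vanishes at T_B = a/(Rb).
T_B = 4.180/(0.08206×0.05196) = 4.180/0.0042638 = 980.3 K

T_B ≈ 980.3 K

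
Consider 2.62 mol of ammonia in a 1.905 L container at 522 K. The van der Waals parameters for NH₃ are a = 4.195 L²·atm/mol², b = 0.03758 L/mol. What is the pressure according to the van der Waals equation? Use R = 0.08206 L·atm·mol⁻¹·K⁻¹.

P ≈ 54.19 atm

P = nRT/(V − nb) − a n²/V²
nRT/(V − nb) = (2.62)(0.08206)(522)/(1.905 − 2.62×0.03758) = 112.23/1.8065 = 62.126 atm
a n²/V² = (4.195)(2.62)²/(1.905)² = 7.9350 atm
P = 62.126 − 7.9350 = 54.19 atm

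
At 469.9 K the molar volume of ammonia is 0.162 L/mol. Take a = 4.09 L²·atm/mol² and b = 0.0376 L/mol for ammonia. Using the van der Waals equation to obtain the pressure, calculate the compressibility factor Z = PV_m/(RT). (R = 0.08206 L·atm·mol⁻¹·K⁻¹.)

Z ≈ 0.6475

P = RT/(V_m − b) − a/V_m² = (0.08206)(469.9)/(0.162 − 0.0376) − 4.09/(0.162)²
  = 38.560/0.12440 − 155.85 = 309.97 − 155.85 = 154.12 atm
Z = PV_m/(RT) = (154.12)(0.162)/((0.08206)(469.9)) = 24.967/38.560 = 0.6475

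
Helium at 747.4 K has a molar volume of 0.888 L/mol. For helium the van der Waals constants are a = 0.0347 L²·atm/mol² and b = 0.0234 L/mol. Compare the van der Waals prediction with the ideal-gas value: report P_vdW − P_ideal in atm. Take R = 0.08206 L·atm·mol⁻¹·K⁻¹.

ΔP ≈ 1.825 atm

Ideal: P_ideal = RT/V_m = (0.08206)(747.4)/0.888 = 69.0672 atm
vdW: P = RT/(V_m − b) − a/V_m² = 61.3316/0.864600 − 0.0347/0.788544 = 70.9364 − 0.0440052 = 70.8924 atm
ΔP = 70.8924 − 69.0672 = 1.825 atm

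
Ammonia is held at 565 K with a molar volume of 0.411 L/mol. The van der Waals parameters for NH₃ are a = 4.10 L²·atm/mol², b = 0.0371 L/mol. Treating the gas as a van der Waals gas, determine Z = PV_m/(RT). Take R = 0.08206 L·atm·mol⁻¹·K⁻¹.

P = RT/(V_m − b) − a/V_m² = (0.08206)(565)/(0.411 − 0.0371) − 4.10/(0.411)²
  = 46.364/0.37390 − 24.272 = 124.00 − 24.272 = 99.73 atm
Z = PV_m/(RT) = (99.73)(0.411)/((0.08206)(565)) = 40.989/46.364 = 0.8841

Z ≈ 0.8841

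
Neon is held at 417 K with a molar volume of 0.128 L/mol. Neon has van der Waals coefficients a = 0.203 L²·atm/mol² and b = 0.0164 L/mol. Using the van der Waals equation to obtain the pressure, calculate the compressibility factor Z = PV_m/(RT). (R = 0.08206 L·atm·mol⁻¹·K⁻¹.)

P = RT/(V_m − b) − a/V_m² = (0.08206)(417)/(0.128 − 0.0164) − 0.203/(0.128)²
  = 34.219/0.11160 − 12.390 = 306.62 − 12.390 = 294.23 atm
Z = PV_m/(RT) = (294.23)(0.128)/((0.08206)(417)) = 37.661/34.219 = 1.101

Z ≈ 1.101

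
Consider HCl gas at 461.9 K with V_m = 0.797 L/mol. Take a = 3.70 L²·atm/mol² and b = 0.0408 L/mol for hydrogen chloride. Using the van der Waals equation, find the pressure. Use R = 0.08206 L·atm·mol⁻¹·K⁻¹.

P ≈ 44.30 atm

P = RT/(V_m − b) − a/V_m²
RT/(V_m − b) = (0.08206)(461.9)/(0.797 − 0.0408) = 37.904/0.75620 = 50.124 atm
a/V_m² = 3.70/(0.797)² = 5.8249 atm
P = 50.124 − 5.8249 = 44.30 atm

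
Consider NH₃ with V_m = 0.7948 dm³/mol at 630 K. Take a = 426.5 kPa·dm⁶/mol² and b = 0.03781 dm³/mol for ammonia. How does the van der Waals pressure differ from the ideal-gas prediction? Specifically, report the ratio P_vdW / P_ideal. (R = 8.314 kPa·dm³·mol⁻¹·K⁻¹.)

Ideal: P_ideal = RT/V_m = (8.314)(630)/0.7948 = 6590.11 kPa
vdW: P = RT/(V_m − b) − a/V_m² = 5237.82/0.756990 − 426.5/0.631707 = 6919.27 − 675.155 = 6244.12 kPa
Ratio = 6244.12/6590.11 = 0.9475

P_vdW / P_ideal ≈ 0.9475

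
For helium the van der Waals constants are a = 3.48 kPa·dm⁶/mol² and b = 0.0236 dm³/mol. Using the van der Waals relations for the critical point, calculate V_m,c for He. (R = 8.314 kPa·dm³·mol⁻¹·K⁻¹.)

V_m,c ≈ 0.07080 dm³/mol

For a van der Waals gas, V_m,c = 3b.
V_m,c = 3×0.0236 = 0.07080 dm³/mol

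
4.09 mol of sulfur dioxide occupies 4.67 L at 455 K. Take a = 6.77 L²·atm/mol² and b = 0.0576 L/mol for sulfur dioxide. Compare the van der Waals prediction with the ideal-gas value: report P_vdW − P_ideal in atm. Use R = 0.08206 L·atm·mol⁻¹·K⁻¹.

ΔP ≈ -3.456 atm

Ideal: P_ideal = nRT/V = (4.09)(0.08206)(455)/4.67 = 32.7001 atm
vdW: P = nRT/(V − nb) − a n²/V² = 152.710/4.43442 − 113.249/21.8089 = 34.4374 − 5.19279 = 29.2446 atm
ΔP = 29.2446 − 32.7001 = -3.456 atm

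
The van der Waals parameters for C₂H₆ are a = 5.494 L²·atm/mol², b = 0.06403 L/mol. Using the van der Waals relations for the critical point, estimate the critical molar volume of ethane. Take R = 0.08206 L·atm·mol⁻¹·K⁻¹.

For a van der Waals gas, V_m,c = 3b.
V_m,c = 3×0.06403 = 0.1921 L/mol

V_m,c ≈ 0.1921 L/mol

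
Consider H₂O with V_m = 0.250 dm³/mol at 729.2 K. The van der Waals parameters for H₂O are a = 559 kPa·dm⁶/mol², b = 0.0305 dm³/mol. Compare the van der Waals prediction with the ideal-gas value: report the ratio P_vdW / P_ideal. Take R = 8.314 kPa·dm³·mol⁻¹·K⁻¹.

P_vdW / P_ideal ≈ 0.7701

Ideal: P_ideal = RT/V_m = (8.314)(729.2)/0.250 = 24250.3 kPa
vdW: P = RT/(V_m − b) − a/V_m² = 6062.57/0.219500 − 559/0.0625000 = 27619.9 − 8944.00 = 18675.9 kPa
Ratio = 18675.9/24250.3 = 0.7701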